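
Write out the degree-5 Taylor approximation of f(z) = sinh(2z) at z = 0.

4*z^5/15 + 4*z^3/3 + 2*z

Compute the successive derivatives at the expansion point and divide by k!.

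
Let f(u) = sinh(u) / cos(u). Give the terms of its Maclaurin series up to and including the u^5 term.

3*u^5/10 + 2*u^3/3 + u

Divide the numerator series by the denominator series (power-series long division).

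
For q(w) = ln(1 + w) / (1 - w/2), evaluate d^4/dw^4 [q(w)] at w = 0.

Write out both Maclaurin series and multiply, keeping only the needed powers.
From the series, [w^4] q = -1/12; multiply by 4! = 24 to get -2.

-2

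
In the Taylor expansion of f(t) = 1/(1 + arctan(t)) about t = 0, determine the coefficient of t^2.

1

Compose series: expand the inner function first, then feed it into the outer expansion.
So c_2 = f′′(0)/2! = 1.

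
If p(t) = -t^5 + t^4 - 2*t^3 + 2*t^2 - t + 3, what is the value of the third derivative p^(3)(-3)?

-624

The coefficient of (t + 3)^3 in the expansion is -104, so p′′′(-3) = 3! * (-104) = -624.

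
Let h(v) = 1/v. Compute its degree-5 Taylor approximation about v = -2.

[(v + 2)^0] = -1/2;  [(v + 2)^1] = -1/4;  [(v + 2)^2] = -1/8;  [(v + 2)^3] = -1/16;  [(v + 2)^4] = -1/32;  [(v + 2)^5] = -1/64.

-(v + 2)^5/64 - (v + 2)^4/32 - (v + 2)^3/16 - (v + 2)^2/8 - (v + 2)/4 - 1/2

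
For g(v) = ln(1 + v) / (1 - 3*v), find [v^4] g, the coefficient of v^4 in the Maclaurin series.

Use 1/(1 - r) = Σ r^k on the denominator, then take the Cauchy product.
g(0) = 0
g′(0) = 1
g′′(0) = 5
g′′′(0) = 47
g^(4)(0) = 558
So c_4 = g^(4)(0)/4! = 93/4.

93/4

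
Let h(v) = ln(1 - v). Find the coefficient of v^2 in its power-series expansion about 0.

Use the known series and substitute for the argument.
h(0) = 0
h′(0) = -1
h′′(0) = -1

-1/2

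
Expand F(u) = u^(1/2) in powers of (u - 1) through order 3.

[(u - 1)^0] = 1;  [(u - 1)^1] = 1/2;  [(u - 1)^2] = -1/8;  [(u - 1)^3] = 1/16.

(u - 1)^3/16 - (u - 1)^2/8 + (u - 1)/2 + 1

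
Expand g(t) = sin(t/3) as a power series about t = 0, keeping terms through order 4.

-t^3/162 + t/3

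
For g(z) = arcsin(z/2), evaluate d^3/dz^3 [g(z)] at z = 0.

From the series, [z^3] g = 1/48; multiply by 3! = 6 to get 1/8.

1/8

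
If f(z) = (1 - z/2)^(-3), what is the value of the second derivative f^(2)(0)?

3

Differentiate repeatedly and evaluate at the center.
The coefficient of z^2 in the expansion is 3/2, so f′′(0) = 2! * (3/2) = 3.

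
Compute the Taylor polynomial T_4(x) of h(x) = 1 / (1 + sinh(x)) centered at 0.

Write 1/(1+u) = 1 - u + u^2 - u^3 + ... and substitute the series for u.

4*x^4/3 - 7*x^3/6 + x^2 - x + 1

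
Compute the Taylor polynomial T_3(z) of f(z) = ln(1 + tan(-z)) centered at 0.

-2*z^3/3 - z^2/2 - z

Compose series: expand the inner function first, then feed it into the outer expansion.
[z^0] = 0;  [z^1] = -1;  [z^2] = -1/2;  [z^3] = -2/3.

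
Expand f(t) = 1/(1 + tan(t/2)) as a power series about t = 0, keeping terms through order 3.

-t^3/6 + t^2/4 - t/2 + 1

Let u equal the inner series; expand the outer function in u and truncate.
[t^0] = 1;  [t^1] = -1/2;  [t^2] = 1/4;  [t^3] = -1/6.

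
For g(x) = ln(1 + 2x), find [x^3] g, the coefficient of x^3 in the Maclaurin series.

8/3

g(0) = 0
g′(0) = 2
g′′(0) = -4
g′′′(0) = 16
The Taylor polynomial is Σ g^(k)(0)/k! · x^k.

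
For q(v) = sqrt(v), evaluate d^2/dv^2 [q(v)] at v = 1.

-1/4

Apply the Taylor formula c_k = f^(k)(a)/k!.
The coefficient of (v - 1)^2 in the expansion is -1/8, so q′′(1) = 2! * (-1/8) = -1/4.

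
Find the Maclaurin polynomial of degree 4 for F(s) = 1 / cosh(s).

5*s^4/24 - s^2/2 + 1

Invert the denominator's series and multiply.
[s^0] = 1;  [s^1] = 0;  [s^2] = -1/2;  [s^3] = 0;  [s^4] = 5/24.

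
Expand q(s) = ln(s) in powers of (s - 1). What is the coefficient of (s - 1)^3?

[(s - 1)^0] = 0;  [(s - 1)^1] = 1;  [(s - 1)^2] = -1/2;  [(s - 1)^3] = 1/3.
So c_3 = q′′′(1)/3! = 1/3.

1/3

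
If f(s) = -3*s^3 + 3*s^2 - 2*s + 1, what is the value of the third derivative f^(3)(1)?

-18

Differentiate repeatedly and evaluate at the center.
From the series, [(s - 1)^3] f = -3; multiply by 3! = 6 to get -18.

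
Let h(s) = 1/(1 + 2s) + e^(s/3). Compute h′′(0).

73/9

Combine the two series term by term.
From the series, [s^2] h = 73/18; multiply by 2! = 2 to get 73/9.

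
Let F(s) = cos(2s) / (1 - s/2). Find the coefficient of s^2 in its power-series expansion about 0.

-7/4

Expand each factor separately, then convolve coefficients.
F(0) = 1
F′(0) = 1/2
F′′(0) = -7/2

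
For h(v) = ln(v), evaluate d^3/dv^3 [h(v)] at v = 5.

2/125

Differentiate repeatedly and evaluate at the center.
The coefficient of (v - 5)^3 in the expansion is 1/375, so h′′′(5) = 3! * (1/375) = 2/125.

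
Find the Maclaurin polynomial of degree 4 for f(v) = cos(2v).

2*v^4/3 - 2*v^2 + 1

f(0) = 1
f′(0) = 0
f′′(0) = -4
f′′′(0) = 0
f^(4)(0) = 16
Then c_k = f^(k)(0)/k! gives each Taylor coefficient.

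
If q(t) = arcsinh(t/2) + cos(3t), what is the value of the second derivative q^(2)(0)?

Add the two expansions coefficient-wise.
The coefficient of t^2 in the expansion is -9/2, so q′′(0) = 2! * (-9/2) = -9.

-9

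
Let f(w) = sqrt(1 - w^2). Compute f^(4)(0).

Use the known series and substitute for the argument.
The coefficient of w^4 in the expansion is -1/8, so f^(4)(0) = 4! * (-1/8) = -3.

-3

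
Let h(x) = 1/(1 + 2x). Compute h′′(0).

Use the known series and substitute for the argument.
The coefficient of x^2 in the expansion is 4, so h′′(0) = 2! * (4) = 8.

8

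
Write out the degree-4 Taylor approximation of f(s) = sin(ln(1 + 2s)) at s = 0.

4*s^3/3 - 2*s^2 + 2*s

Compose series: expand the inner function first, then feed it into the outer expansion.
[s^0] = 0;  [s^1] = 2;  [s^2] = -2;  [s^3] = 4/3;  [s^4] = 0.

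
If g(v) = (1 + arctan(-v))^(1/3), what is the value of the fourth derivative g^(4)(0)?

Compose series: expand the inner function first, then feed it into the outer expansion.
From the series, [v^4] g = 8/243; multiply by 4! = 24 to get 64/81.

64/81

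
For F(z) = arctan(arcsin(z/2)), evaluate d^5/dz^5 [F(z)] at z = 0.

13/32

Let u equal the inner series; expand the outer function in u and truncate.
From the series, [z^5] F = 13/3840; multiply by 5! = 120 to get 13/32.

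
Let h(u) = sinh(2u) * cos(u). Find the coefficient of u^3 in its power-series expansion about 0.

1/3

Write out both Maclaurin series and multiply, keeping only the needed powers.
h(0) = 0
h′(0) = 2
h′′(0) = 0
h′′′(0) = 2
So c_3 = h′′′(0)/3! = 1/3.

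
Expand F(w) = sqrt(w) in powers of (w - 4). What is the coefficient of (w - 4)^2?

Compute the successive derivatives at the expansion point and divide by k!.
[(w - 4)^0] = 2;  [(w - 4)^1] = 1/4;  [(w - 4)^2] = -1/64.

-1/64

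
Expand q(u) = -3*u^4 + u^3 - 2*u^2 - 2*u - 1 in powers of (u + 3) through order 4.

-3*(u + 3)^4 + 37*(u + 3)^3 - 173*(u + 3)^2 + 361*(u + 3) - 283

Use the known series and substitute for the argument.
[(u + 3)^0] = -283;  [(u + 3)^1] = 361;  [(u + 3)^2] = -173;  [(u + 3)^3] = 37;  [(u + 3)^4] = -3.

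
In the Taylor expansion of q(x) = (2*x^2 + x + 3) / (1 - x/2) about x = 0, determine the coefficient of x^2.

13/4

Shift and add copies of the series according to the polynomial's terms.
q(0) = 3
q′(0) = 5/2
q′′(0) = 13/2
So c_2 = q′′(0)/2! = 13/4.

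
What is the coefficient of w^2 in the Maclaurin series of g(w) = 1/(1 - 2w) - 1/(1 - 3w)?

Add the two expansions coefficient-wise.

-5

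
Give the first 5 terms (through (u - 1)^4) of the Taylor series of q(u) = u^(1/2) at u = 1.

Apply the Taylor formula c_k = f^(k)(a)/k!.
[(u - 1)^0] = 1;  [(u - 1)^1] = 1/2;  [(u - 1)^2] = -1/8;  [(u - 1)^3] = 1/16;  [(u - 1)^4] = -5/128.

-5*(u - 1)^4/128 + (u - 1)^3/16 - (u - 1)^2/8 + (u - 1)/2 + 1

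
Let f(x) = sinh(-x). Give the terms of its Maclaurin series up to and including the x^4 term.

Compute the successive derivatives at the expansion point and divide by k!.
[x^0] = 0;  [x^1] = -1;  [x^2] = 0;  [x^3] = -1/6;  [x^4] = 0.

-x^3/6 - x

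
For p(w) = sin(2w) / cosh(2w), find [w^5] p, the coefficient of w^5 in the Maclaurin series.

48/5

Write the quotient as an unknown series and match coefficients against numerator = denominator · series.
So c_5 = p^(5)(0)/5! = 48/5.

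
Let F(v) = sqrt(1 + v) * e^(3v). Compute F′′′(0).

309/8

Take the Cauchy product of the two expansions.
The coefficient of v^3 in the expansion is 103/16, so F′′′(0) = 3! * (103/16) = 309/8.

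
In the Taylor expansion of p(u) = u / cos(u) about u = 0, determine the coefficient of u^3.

Invert the denominator's series and multiply.

1/2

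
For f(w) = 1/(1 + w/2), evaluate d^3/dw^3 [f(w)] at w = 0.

The coefficient of w^3 in the expansion is -1/8, so f′′′(0) = 3! * (-1/8) = -3/4.

-3/4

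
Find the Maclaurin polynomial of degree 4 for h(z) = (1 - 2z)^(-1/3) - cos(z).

4399*z^4/1944 + 112*z^3/81 + 25*z^2/18 + 2*z/3

Add the two expansions coefficient-wise.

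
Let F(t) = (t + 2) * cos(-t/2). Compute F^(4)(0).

1/8

Shift and add copies of the series according to the polynomial's terms.
From the series, [t^4] F = 1/192; multiply by 4! = 24 to get 1/8.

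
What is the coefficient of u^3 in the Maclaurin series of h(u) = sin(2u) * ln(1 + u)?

Expand each factor separately, then convolve coefficients.
h(0) = 0
h′(0) = 0
h′′(0) = 4
h′′′(0) = -6

-1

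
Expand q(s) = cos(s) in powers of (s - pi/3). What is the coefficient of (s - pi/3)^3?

sqrt(3)/12

Compute the successive derivatives at the expansion point and divide by k!.
[(s - pi/3)^0] = 1/2;  [(s - pi/3)^1] = -sqrt(3)/2;  [(s - pi/3)^2] = -1/4;  [(s - pi/3)^3] = sqrt(3)/12.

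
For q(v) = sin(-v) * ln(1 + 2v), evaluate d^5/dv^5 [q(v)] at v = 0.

Expand each factor separately, then convolve coefficients.
From the series, [v^5] q = 11/3; multiply by 5! = 120 to get 440.

440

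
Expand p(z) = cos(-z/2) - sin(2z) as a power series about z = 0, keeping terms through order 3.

4*z^3/3 - z^2/8 - 2*z + 1

Combine the two series term by term.
[z^0] = 1;  [z^1] = -2;  [z^2] = -1/8;  [z^3] = 4/3.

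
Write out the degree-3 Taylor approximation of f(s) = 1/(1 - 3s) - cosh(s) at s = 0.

Add the two expansions coefficient-wise.
[s^0] = 0;  [s^1] = 3;  [s^2] = 17/2;  [s^3] = 27.

27*s^3 + 17*s^2/2 + 3*s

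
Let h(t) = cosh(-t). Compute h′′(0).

1

From the series, [t^2] h = 1/2; multiply by 2! = 2 to get 1.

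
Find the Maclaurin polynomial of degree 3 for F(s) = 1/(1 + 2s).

-8*s^3 + 4*s^2 - 2*s + 1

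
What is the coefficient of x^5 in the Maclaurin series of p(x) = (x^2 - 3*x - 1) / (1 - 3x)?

-459

Multiply each power in the prefactor through the base expansion.
[x^0] = -1;  [x^1] = -6;  [x^2] = -17;  [x^3] = -51;  [x^4] = -153;  [x^5] = -459.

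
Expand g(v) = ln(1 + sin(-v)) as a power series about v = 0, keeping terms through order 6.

Substitute the inner expansion into the outer series and collect powers.
g(0) = 0
g′(0) = -1
g′′(0) = -1
g′′′(0) = -1
g^(4)(0) = -2
g^(5)(0) = -5
g^(6)(0) = -16
Then c_k = g^(k)(0)/k! gives each Taylor coefficient.

-v^6/45 - v^5/24 - v^4/12 - v^3/6 - v^2/2 - v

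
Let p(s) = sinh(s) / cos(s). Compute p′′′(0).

4

Invert the denominator's series and multiply.
From the series, [s^3] p = 2/3; multiply by 3! = 6 to get 4.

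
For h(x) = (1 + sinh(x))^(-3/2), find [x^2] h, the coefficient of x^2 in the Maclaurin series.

Let u equal the inner series; expand the outer function in u and truncate.
h(0) = 1
h′(0) = -3/2
h′′(0) = 15/4
So c_2 = h′′(0)/2! = 15/8.

15/8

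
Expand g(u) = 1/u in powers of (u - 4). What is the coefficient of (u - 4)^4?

g(4) = 1/4
g′(4) = -1/16
g′′(4) = 1/32
g′′′(4) = -3/128
g^(4)(4) = 3/128
So c_4 = g^(4)(4)/4! = 1/1024.

1/1024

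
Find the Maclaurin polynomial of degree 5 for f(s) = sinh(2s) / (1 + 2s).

188*s^5/5 - 56*s^4/3 + 28*s^3/3 - 4*s^2 + 2*s

Multiply the two series term by term and collect like powers.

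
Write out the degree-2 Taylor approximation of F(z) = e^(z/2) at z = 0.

Use the known series and substitute for the argument.
F(0) = 1
F′(0) = 1/2
F′′(0) = 1/4

z^2/8 + z/2 + 1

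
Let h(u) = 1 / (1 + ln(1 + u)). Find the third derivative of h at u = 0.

Expand as Σ (-1)^k u^k with u equal to the inner function's series.
From the series, [u^3] h = -7/3; multiply by 3! = 6 to get -14.

-14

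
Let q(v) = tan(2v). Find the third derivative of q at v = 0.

Differentiate repeatedly and evaluate at the center.
From the series, [v^3] q = 8/3; multiply by 3! = 6 to get 16.

16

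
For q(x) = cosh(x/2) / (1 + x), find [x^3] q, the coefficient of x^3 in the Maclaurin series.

-9/8

Write out both Maclaurin series and multiply, keeping only the needed powers.
[x^0] = 1;  [x^1] = -1;  [x^2] = 9/8;  [x^3] = -9/8.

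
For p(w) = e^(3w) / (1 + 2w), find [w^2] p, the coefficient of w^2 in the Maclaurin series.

Expand each factor separately, then convolve coefficients.
[w^0] = 1;  [w^1] = 1;  [w^2] = 5/2.
So c_2 = p′′(0)/2! = 5/2.

5/2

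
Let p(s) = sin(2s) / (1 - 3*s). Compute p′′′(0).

Multiply the numerator's expansion by the denominator's geometric series.
From the series, [s^3] p = 50/3; multiply by 3! = 6 to get 100.

100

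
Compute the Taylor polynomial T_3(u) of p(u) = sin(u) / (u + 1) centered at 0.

5*u^3/6 - u^2 + u

Multiply the numerator's expansion by the denominator's geometric series.
[u^0] = 0;  [u^1] = 1;  [u^2] = -1;  [u^3] = 5/6.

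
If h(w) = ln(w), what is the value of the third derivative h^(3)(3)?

2/27

From the series, [(w - 3)^3] h = 1/81; multiply by 3! = 6 to get 2/27.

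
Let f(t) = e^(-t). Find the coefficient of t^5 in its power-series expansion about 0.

-1/120

f(0) = 1
f′(0) = -1
f′′(0) = 1
f′′′(0) = -1
f^(4)(0) = 1
f^(5)(0) = -1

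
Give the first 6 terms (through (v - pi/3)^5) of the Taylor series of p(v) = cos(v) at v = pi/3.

Use the known series and substitute for the argument.

-sqrt(3)*(v - pi/3)^5/240 + (v - pi/3)^4/48 + sqrt(3)*(v - pi/3)^3/12 - (v - pi/3)^2/4 - sqrt(3)*(v - pi/3)/2 + 1/2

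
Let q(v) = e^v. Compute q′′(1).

The coefficient of (v - 1)^2 in the expansion is e/2, so q′′(1) = 2! * (e/2) = e.

e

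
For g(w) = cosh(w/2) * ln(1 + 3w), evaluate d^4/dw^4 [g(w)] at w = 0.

Multiply the two series term by term and collect like powers.
The coefficient of w^4 in the expansion is -333/16, so g^(4)(0) = 4! * (-333/16) = -999/2.

-999/2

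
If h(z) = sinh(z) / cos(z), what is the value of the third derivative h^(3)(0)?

4

Divide the numerator series by the denominator series (power-series long division).
The coefficient of z^3 in the expansion is 2/3, so h′′′(0) = 3! * (2/3) = 4.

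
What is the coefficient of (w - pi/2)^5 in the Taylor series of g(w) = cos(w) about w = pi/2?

-1/120

Compute the successive derivatives at the expansion point and divide by k!.
g(pi/2) = 0
g′(pi/2) = -1
g′′(pi/2) = 0
g′′′(pi/2) = 1
g^(4)(pi/2) = 0
g^(5)(pi/2) = -1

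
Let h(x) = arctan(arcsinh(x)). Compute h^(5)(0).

53

Plug the Maclaurin series of the inner function into that of the outer and collect terms.
The coefficient of x^5 in the expansion is 53/120, so h^(5)(0) = 5! * (53/120) = 53.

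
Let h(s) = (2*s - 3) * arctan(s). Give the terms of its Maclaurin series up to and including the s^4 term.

Distribute the polynomial across the series and collect like powers.

-2*s^4/3 + s^3 + 2*s^2 - 3*s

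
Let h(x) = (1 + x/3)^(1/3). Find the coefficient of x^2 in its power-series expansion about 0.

Compute the successive derivatives at the expansion point and divide by k!.
h(0) = 1
h′(0) = 1/9
h′′(0) = -2/81
So c_2 = h′′(0)/2! = -1/81.

-1/81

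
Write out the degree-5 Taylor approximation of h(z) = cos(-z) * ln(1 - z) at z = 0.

-3*z^5/40 + z^3/6 - z^2/2 - z

Write out both Maclaurin series and multiply, keeping only the needed powers.
[z^0] = 0;  [z^1] = -1;  [z^2] = -1/2;  [z^3] = 1/6;  [z^4] = 0;  [z^5] = -3/40.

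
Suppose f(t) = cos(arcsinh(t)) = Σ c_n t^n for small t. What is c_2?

Substitute the inner expansion into the outer series and collect powers.

-1/2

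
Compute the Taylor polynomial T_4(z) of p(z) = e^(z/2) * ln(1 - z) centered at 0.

Write out both Maclaurin series and multiply, keeping only the needed powers.
p(0) = 0
p′(0) = -1
p′′(0) = -2
p′′′(0) = -17/4
p^(4)(0) = -12

-z^4/2 - 17*z^3/24 - z^2 - z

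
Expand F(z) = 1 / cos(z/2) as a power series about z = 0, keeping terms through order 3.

Invert the denominator's series and multiply.
F(0) = 1
F′(0) = 0
F′′(0) = 1/4
F′′′(0) = 0

z^2/8 + 1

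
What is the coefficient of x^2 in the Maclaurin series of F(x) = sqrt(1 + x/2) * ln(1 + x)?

-1/4

Expand each factor separately, then convolve coefficients.
F(0) = 0
F′(0) = 1
F′′(0) = -1/2
So c_2 = F′′(0)/2! = -1/4.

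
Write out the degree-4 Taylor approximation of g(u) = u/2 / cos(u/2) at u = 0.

Invert the denominator's series and multiply.
[u^0] = 0;  [u^1] = 1/2;  [u^2] = 0;  [u^3] = 1/16;  [u^4] = 0.

u^3/16 + u/2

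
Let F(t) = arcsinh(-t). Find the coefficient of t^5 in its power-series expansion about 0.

Use the known series and substitute for the argument.
F(0) = 0
F′(0) = -1
F′′(0) = 0
F′′′(0) = 1
F^(4)(0) = 0
F^(5)(0) = -9
Then c_k = F^(k)(0)/k! gives each Taylor coefficient.

-3/40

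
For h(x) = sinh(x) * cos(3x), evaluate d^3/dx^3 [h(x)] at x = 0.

-26

Take the Cauchy product of the two expansions.
From the series, [x^3] h = -13/3; multiply by 3! = 6 to get -26.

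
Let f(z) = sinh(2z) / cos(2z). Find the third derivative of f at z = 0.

Write the quotient as an unknown series and match coefficients against numerator = denominator · series.
From the series, [z^3] f = 16/3; multiply by 3! = 6 to get 32.

32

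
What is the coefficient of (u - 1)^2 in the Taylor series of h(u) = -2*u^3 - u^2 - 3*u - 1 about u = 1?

-7

h(1) = -7
h′(1) = -11
h′′(1) = -14
The Taylor polynomial is Σ h^(k)(1)/k! · (u - 1)^k.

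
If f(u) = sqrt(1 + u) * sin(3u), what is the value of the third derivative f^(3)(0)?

-117/4

Multiply the two series term by term and collect like powers.
From the series, [u^3] f = -39/8; multiply by 3! = 6 to get -117/4.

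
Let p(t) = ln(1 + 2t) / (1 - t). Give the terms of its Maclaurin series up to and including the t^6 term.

-28*t^6/5 + 76*t^5/15 - 4*t^4/3 + 8*t^3/3 + 2*t

Expand 1/(denominator) as a geometric series and multiply by the numerator's series.
[t^0] = 0;  [t^1] = 2;  [t^2] = 0;  [t^3] = 8/3;  [t^4] = -4/3;  [t^5] = 76/15;  [t^6] = -28/5.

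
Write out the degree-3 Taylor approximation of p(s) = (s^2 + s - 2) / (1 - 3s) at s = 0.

-42*s^3 - 14*s^2 - 5*s - 2

Shift and add copies of the series according to the polynomial's terms.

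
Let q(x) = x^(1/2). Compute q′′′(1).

3/8

From the series, [(x - 1)^3] q = 1/16; multiply by 3! = 6 to get 3/8.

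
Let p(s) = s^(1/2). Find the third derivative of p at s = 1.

From the series, [(s - 1)^3] p = 1/16; multiply by 3! = 6 to get 3/8.

3/8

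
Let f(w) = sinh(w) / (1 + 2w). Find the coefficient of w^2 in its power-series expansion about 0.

-2

Expand each factor separately, then convolve coefficients.
[w^0] = 0;  [w^1] = 1;  [w^2] = -2.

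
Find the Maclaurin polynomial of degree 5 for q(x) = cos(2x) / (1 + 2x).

-52*x^5/3 + 26*x^4/3 - 4*x^3 + 2*x^2 - 2*x + 1

Multiply the two series term by term and collect like powers.
q(0) = 1
q′(0) = -2
q′′(0) = 4
q′′′(0) = -24
q^(4)(0) = 208
q^(5)(0) = -2080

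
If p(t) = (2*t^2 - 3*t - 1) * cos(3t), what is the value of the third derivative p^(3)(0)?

81

Shift and add copies of the series according to the polynomial's terms.
The coefficient of t^3 in the expansion is 27/2, so p′′′(0) = 3! * (27/2) = 81.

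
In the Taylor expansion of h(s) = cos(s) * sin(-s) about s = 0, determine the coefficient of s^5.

-2/15

Expand each factor separately, then convolve coefficients.
[s^0] = 0;  [s^1] = -1;  [s^2] = 0;  [s^3] = 2/3;  [s^4] = 0;  [s^5] = -2/15.
So c_5 = h^(5)(0)/5! = -2/15.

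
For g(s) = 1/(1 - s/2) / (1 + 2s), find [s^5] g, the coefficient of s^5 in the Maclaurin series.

Expand each factor separately, then convolve coefficients.
[s^0] = 1;  [s^1] = -3/2;  [s^2] = 13/4;  [s^3] = -51/8;  [s^4] = 205/16;  [s^5] = -819/32.

-819/32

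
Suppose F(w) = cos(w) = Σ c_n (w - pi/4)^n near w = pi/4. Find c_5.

-sqrt(2)/240

Differentiate repeatedly and evaluate at the center.
F(pi/4) = sqrt(2)/2
F′(pi/4) = -sqrt(2)/2
F′′(pi/4) = -sqrt(2)/2
F′′′(pi/4) = sqrt(2)/2
F^(4)(pi/4) = sqrt(2)/2
F^(5)(pi/4) = -sqrt(2)/2
Dividing each by k! gives the coefficients c_0, ..., c_5.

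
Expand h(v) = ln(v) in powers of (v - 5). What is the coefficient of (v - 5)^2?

-1/50

[(v - 5)^0] = ln(5);  [(v - 5)^1] = 1/5;  [(v - 5)^2] = -1/50.
So c_2 = h′′(5)/2! = -1/50.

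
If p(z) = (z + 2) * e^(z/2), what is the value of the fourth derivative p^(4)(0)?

Shift and add copies of the series according to the polynomial's terms.
From the series, [z^4] p = 5/192; multiply by 4! = 24 to get 5/8.

5/8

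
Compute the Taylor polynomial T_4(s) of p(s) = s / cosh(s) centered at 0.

Divide the numerator series by the denominator series (power-series long division).
[s^0] = 0;  [s^1] = 1;  [s^2] = 0;  [s^3] = -1/2;  [s^4] = 0.

-s^3/2 + s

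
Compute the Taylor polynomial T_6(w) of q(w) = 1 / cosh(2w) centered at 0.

Write the quotient as an unknown series and match coefficients against numerator = denominator · series.
[w^0] = 1;  [w^1] = 0;  [w^2] = -2;  [w^3] = 0;  [w^4] = 10/3;  [w^5] = 0;  [w^6] = -244/45.

-244*w^6/45 + 10*w^4/3 - 2*w^2 + 1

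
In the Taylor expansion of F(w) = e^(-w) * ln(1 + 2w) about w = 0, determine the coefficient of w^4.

-8

Write out both Maclaurin series and multiply, keeping only the needed powers.
[w^0] = 0;  [w^1] = 2;  [w^2] = -4;  [w^3] = 17/3;  [w^4] = -8.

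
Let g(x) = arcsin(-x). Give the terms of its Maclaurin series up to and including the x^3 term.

-x^3/6 - x

g(0) = 0
g′(0) = -1
g′′(0) = 0
g′′′(0) = -1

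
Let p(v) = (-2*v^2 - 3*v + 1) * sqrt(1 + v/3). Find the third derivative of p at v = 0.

Distribute the polynomial across the series and collect like powers.
From the series, [v^3] p = -125/432; multiply by 3! = 6 to get -125/72.

-125/72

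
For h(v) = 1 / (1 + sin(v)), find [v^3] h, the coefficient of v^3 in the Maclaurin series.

Expand as Σ (-1)^k u^k with u equal to the inner function's series.
h(0) = 1
h′(0) = -1
h′′(0) = 2
h′′′(0) = -5
Then c_k = h^(k)(0)/k! gives each Taylor coefficient.

-5/6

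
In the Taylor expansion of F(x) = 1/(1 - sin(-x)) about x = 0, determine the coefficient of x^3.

-5/6

Let u equal the inner series; expand the outer function in u and truncate.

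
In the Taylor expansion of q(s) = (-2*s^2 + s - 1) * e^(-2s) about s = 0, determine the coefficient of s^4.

Shift and add copies of the series according to the polynomial's terms.

-6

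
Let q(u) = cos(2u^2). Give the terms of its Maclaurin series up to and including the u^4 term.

1 - 2*u^4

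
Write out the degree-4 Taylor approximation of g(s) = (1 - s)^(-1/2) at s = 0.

g(0) = 1
g′(0) = 1/2
g′′(0) = 3/4
g′′′(0) = 15/8
g^(4)(0) = 105/16

35*s^4/128 + 5*s^3/16 + 3*s^2/8 + s/2 + 1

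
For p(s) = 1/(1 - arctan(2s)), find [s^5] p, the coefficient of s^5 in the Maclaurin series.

Substitute the inner expansion into the outer series and collect powers.
[s^0] = 1;  [s^1] = 2;  [s^2] = 4;  [s^3] = 16/3;  [s^4] = 16/3;  [s^5] = 32/5.
So c_5 = p^(5)(0)/5! = 32/5.

32/5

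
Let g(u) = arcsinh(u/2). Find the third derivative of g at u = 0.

The coefficient of u^3 in the expansion is -1/48, so g′′′(0) = 3! * (-1/48) = -1/8.

-1/8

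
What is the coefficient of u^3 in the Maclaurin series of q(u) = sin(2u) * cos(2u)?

Write out both Maclaurin series and multiply, keeping only the needed powers.
q(0) = 0
q′(0) = 2
q′′(0) = 0
q′′′(0) = -32

-16/3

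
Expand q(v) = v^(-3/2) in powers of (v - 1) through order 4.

Use the known series and substitute for the argument.
[(v - 1)^0] = 1;  [(v - 1)^1] = -3/2;  [(v - 1)^2] = 15/8;  [(v - 1)^3] = -35/16;  [(v - 1)^4] = 315/128.

315*(v - 1)^4/128 - 35*(v - 1)^3/16 + 15*(v - 1)^2/8 - 3*(v - 1)/2 + 1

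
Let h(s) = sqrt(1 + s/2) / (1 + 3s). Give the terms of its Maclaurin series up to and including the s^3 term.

Multiply the two series term by term and collect like powers.
[s^0] = 1;  [s^1] = -11/4;  [s^2] = 263/32;  [s^3] = -3155/128.

-3155*s^3/128 + 263*s^2/32 - 11*s/4 + 1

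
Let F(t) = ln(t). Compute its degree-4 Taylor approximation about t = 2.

F(2) = ln(2)
F′(2) = 1/2
F′′(2) = -1/4
F′′′(2) = 1/4
F^(4)(2) = -3/8
The Taylor polynomial is Σ F^(k)(2)/k! · (t - 2)^k.

-(t - 2)^4/64 + (t - 2)^3/24 - (t - 2)^2/8 + (t - 2)/2 + ln(2)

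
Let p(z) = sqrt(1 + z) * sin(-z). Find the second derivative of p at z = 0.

-1

Expand each factor separately, then convolve coefficients.
The coefficient of z^2 in the expansion is -1/2, so p′′(0) = 2! * (-1/2) = -1.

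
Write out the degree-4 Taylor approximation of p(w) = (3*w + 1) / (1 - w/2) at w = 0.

7*w^4/16 + 7*w^3/8 + 7*w^2/4 + 7*w/2 + 1

Shift and add copies of the series according to the polynomial's terms.
p(0) = 1
p′(0) = 7/2
p′′(0) = 7/2
p′′′(0) = 21/4
p^(4)(0) = 21/2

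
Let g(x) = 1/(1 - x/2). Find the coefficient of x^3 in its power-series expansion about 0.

1/8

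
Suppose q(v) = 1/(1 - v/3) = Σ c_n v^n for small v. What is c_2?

c_2 = q′′(0)/2! = 1/9.

1/9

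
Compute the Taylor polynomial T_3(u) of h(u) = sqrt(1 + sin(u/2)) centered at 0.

Compose series: expand the inner function first, then feed it into the outer expansion.
h(0) = 1
h′(0) = 1/4
h′′(0) = -1/16
h′′′(0) = -1/64
The Taylor polynomial is Σ h^(k)(0)/k! · u^k.

-u^3/384 - u^2/32 + u/4 + 1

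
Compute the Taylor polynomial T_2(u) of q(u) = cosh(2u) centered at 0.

q(0) = 1
q′(0) = 0
q′′(0) = 4
The Taylor polynomial is Σ q^(k)(0)/k! · u^k.

2*u^2 + 1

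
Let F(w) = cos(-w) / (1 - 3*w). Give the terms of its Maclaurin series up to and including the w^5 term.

Use 1/(1 - r) = Σ r^k on the denominator, then take the Cauchy product.

1837*w^5/8 + 1837*w^4/24 + 51*w^3/2 + 17*w^2/2 + 3*w + 1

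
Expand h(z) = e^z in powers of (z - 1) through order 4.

e*(z - 1)^4/24 + e*(z - 1)^3/6 + e*(z - 1)^2/2 + e*(z - 1) + e

h(1) = e
h′(1) = e
h′′(1) = e
h′′′(1) = e
h^(4)(1) = e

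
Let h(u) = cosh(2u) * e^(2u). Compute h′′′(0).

Write out both Maclaurin series and multiply, keeping only the needed powers.
The coefficient of u^3 in the expansion is 16/3, so h′′′(0) = 3! * (16/3) = 32.

32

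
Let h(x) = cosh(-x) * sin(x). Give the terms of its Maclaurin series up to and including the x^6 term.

-x^5/30 + x^3/3 + x

Expand each factor separately, then convolve coefficients.
h(0) = 0
h′(0) = 1
h′′(0) = 0
h′′′(0) = 2
h^(4)(0) = 0
h^(5)(0) = -4
h^(6)(0) = 0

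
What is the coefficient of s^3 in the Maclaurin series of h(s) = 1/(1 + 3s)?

-27

Apply the Taylor formula c_k = f^(k)(a)/k!.
h(0) = 1
h′(0) = -3
h′′(0) = 18
h′′′(0) = -162
The Taylor polynomial is Σ h^(k)(0)/k! · s^k.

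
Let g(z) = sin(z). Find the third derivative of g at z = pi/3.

-1/2

Differentiate repeatedly and evaluate at the center.
The coefficient of (z - pi/3)^3 in the expansion is -1/12, so g′′′(pi/3) = 3! * (-1/12) = -1/2.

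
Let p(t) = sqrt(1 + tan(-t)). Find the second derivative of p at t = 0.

-1/4

Substitute the inner expansion into the outer series and collect powers.
The coefficient of t^2 in the expansion is -1/8, so p′′(0) = 2! * (-1/8) = -1/4.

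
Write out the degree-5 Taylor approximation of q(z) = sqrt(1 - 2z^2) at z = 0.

-z^4/2 - z^2 + 1

q(0) = 1
q′(0) = 0
q′′(0) = -2
q′′′(0) = 0
q^(4)(0) = -12
q^(5)(0) = 0
Then c_k = q^(k)(0)/k! gives each Taylor coefficient.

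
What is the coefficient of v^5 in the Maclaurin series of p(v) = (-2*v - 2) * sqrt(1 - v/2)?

27/4096

Multiply each power in the prefactor through the base expansion.
p(0) = -2
p′(0) = -3/2
p′′(0) = 9/8
p′′′(0) = 15/32
p^(4)(0) = 63/128
p^(5)(0) = 405/512
So c_5 = p^(5)(0)/5! = 27/4096.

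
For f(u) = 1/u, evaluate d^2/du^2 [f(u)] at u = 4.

1/32

The coefficient of (u - 4)^2 in the expansion is 1/64, so f′′(4) = 2! * (1/64) = 1/32.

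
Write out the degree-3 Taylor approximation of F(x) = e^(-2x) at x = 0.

Compute the successive derivatives at the expansion point and divide by k!.
[x^0] = 1;  [x^1] = -2;  [x^2] = 2;  [x^3] = -4/3.

-4*x^3/3 + 2*x^2 - 2*x + 1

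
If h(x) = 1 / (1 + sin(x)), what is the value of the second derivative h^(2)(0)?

2

Expand as Σ (-1)^k u^k with u equal to the inner function's series.
From the series, [x^2] h = 1; multiply by 2! = 2 to get 2.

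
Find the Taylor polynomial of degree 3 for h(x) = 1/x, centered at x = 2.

-(x - 2)^3/16 + (x - 2)^2/8 - (x - 2)/4 + 1/2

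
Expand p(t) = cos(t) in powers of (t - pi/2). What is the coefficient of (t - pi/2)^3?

1/6

Compute the successive derivatives at the expansion point and divide by k!.
p(pi/2) = 0
p′(pi/2) = -1
p′′(pi/2) = 0
p′′′(pi/2) = 1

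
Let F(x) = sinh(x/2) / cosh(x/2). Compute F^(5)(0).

Write the quotient as an unknown series and match coefficients against numerator = denominator · series.
The coefficient of x^5 in the expansion is 1/240, so F^(5)(0) = 5! * (1/240) = 1/2.

1/2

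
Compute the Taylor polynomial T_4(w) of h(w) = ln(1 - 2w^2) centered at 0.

[w^0] = 0;  [w^1] = 0;  [w^2] = -2;  [w^3] = 0;  [w^4] = -2.

-2*w^4 - 2*w^2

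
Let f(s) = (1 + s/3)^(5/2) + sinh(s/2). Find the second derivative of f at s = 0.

Combine the two series term by term.
The coefficient of s^2 in the expansion is 5/24, so f′′(0) = 2! * (5/24) = 5/12.

5/12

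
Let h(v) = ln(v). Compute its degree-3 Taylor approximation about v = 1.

(v - 1)^3/3 - (v - 1)^2/2 + (v - 1)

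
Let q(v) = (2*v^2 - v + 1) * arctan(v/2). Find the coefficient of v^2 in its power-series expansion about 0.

Multiply each power in the prefactor through the base expansion.
q(0) = 0
q′(0) = 1/2
q′′(0) = -1

-1/2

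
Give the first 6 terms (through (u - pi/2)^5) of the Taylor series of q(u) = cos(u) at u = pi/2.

-(u - pi/2)^5/120 + (u - pi/2)^3/6 - (u - pi/2)

[(u - pi/2)^0] = 0;  [(u - pi/2)^1] = -1;  [(u - pi/2)^2] = 0;  [(u - pi/2)^3] = 1/6;  [(u - pi/2)^4] = 0;  [(u - pi/2)^5] = -1/120.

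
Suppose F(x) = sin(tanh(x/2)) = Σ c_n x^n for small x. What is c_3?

-1/16

Let u equal the inner series; expand the outer function in u and truncate.
F(0) = 0
F′(0) = 1/2
F′′(0) = 0
F′′′(0) = -3/8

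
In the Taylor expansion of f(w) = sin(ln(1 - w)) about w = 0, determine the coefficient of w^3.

-1/6

Substitute the inner expansion into the outer series and collect powers.
[w^0] = 0;  [w^1] = -1;  [w^2] = -1/2;  [w^3] = -1/6.
So c_3 = f′′′(0)/3! = -1/6.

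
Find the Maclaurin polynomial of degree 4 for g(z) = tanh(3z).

-9*z^3 + 3*z

[z^0] = 0;  [z^1] = 3;  [z^2] = 0;  [z^3] = -9;  [z^4] = 0.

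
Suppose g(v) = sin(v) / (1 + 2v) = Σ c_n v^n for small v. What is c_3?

23/6

Multiply the two series term by term and collect like powers.
g(0) = 0
g′(0) = 1
g′′(0) = -4
g′′′(0) = 23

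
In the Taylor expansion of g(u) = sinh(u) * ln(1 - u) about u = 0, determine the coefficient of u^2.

-1

Expand each factor separately, then convolve coefficients.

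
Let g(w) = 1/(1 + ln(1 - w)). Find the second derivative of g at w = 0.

3

Compose series: expand the inner function first, then feed it into the outer expansion.
The coefficient of w^2 in the expansion is 3/2, so g′′(0) = 2! * (3/2) = 3.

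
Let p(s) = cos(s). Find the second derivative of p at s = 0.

-1

Differentiate repeatedly and evaluate at the center.
The coefficient of s^2 in the expansion is -1/2, so p′′(0) = 2! * (-1/2) = -1.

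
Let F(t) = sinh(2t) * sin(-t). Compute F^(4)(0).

-24

Expand each factor separately, then convolve coefficients.
The coefficient of t^4 in the expansion is -1, so F^(4)(0) = 4! * (-1) = -24.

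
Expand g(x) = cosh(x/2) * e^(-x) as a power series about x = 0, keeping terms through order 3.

-7*x^3/24 + 5*x^2/8 - x + 1

Take the Cauchy product of the two expansions.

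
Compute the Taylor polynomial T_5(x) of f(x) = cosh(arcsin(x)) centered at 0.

Compose series: expand the inner function first, then feed it into the outer expansion.

5*x^4/24 + x^2/2 + 1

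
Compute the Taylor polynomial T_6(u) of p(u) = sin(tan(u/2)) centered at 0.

Substitute the inner expansion into the outer series and collect powers.

-u^5/1280 + u^3/48 + u/2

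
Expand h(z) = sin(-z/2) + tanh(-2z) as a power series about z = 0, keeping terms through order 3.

Expand each term separately and add.
h(0) = 0
h′(0) = -5/2
h′′(0) = 0
h′′′(0) = 129/8
Dividing each by k! gives the coefficients c_0, ..., c_3.

43*z^3/16 - 5*z/2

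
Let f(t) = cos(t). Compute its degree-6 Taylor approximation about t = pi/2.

Differentiate repeatedly and evaluate at the center.
f(pi/2) = 0
f′(pi/2) = -1
f′′(pi/2) = 0
f′′′(pi/2) = 1
f^(4)(pi/2) = 0
f^(5)(pi/2) = -1
f^(6)(pi/2) = 0
Then c_k = f^(k)(pi/2)/k! gives each Taylor coefficient.

-(t - pi/2)^5/120 + (t - pi/2)^3/6 - (t - pi/2)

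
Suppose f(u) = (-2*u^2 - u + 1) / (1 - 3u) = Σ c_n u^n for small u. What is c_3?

Shift and add copies of the series according to the polynomial's terms.
f(0) = 1
f′(0) = 2
f′′(0) = 8
f′′′(0) = 72
Dividing each by k! gives the coefficients c_0, ..., c_3.

12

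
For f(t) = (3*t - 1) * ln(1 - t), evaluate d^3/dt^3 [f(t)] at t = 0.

Multiply each power in the prefactor through the base expansion.
The coefficient of t^3 in the expansion is -7/6, so f′′′(0) = 3! * (-7/6) = -7.

-7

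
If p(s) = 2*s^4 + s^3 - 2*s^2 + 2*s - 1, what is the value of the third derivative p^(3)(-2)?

Differentiate repeatedly and evaluate at the center.
The coefficient of (s + 2)^3 in the expansion is -15, so p′′′(-2) = 3! * (-15) = -90.

-90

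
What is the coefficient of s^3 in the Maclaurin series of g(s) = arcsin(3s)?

g(0) = 0
g′(0) = 3
g′′(0) = 0
g′′′(0) = 27
Then c_k = g^(k)(0)/k! gives each Taylor coefficient.

9/2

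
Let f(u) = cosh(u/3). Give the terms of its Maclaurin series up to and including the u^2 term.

f(0) = 1
f′(0) = 0
f′′(0) = 1/9

u^2/18 + 1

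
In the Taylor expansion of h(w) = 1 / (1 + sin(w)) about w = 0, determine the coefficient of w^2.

Expand as Σ (-1)^k u^k with u equal to the inner function's series.

1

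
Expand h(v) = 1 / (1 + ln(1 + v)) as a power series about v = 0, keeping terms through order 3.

Use the geometric series for the reciprocal, then substitute.
h(0) = 1
h′(0) = -1
h′′(0) = 3
h′′′(0) = -14

-7*v^3/3 + 3*v^2/2 - v + 1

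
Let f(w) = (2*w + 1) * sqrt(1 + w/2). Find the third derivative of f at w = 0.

-21/64

Shift and add copies of the series according to the polynomial's terms.
From the series, [w^3] f = -7/128; multiply by 3! = 6 to get -21/64.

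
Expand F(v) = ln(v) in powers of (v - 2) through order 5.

F(2) = ln(2)
F′(2) = 1/2
F′′(2) = -1/4
F′′′(2) = 1/4
F^(4)(2) = -3/8
F^(5)(2) = 3/4
The Taylor polynomial is Σ F^(k)(2)/k! · (v - 2)^k.

(v - 2)^5/160 - (v - 2)^4/64 + (v - 2)^3/24 - (v - 2)^2/8 + (v - 2)/2 + ln(2)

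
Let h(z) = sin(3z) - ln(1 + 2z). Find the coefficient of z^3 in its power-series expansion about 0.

Expand each term separately and add.
h(0) = 0
h′(0) = 1
h′′(0) = 4
h′′′(0) = -43

-43/6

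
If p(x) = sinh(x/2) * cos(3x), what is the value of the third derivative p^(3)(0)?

-107/8

Multiply the two series term by term and collect like powers.
From the series, [x^3] p = -107/48; multiply by 3! = 6 to get -107/8.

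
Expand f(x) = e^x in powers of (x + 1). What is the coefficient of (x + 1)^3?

Use the known series and substitute for the argument.

e^(-1)/6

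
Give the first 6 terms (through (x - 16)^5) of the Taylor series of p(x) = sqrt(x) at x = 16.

7*(x - 16)^5/67108864 - 5*(x - 16)^4/2097152 + (x - 16)^3/16384 - (x - 16)^2/512 + (x - 16)/8 + 4

p(16) = 4
p′(16) = 1/8
p′′(16) = -1/256
p′′′(16) = 3/8192
p^(4)(16) = -15/262144
p^(5)(16) = 105/8388608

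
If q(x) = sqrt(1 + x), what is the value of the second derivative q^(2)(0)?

From the series, [x^2] q = -1/8; multiply by 2! = 2 to get -1/4.

-1/4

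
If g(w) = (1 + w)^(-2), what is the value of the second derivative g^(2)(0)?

The coefficient of w^2 in the expansion is 3, so g′′(0) = 2! * (3) = 6.

6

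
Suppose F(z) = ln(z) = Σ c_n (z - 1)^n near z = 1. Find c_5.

1/5

[(z - 1)^0] = 0;  [(z - 1)^1] = 1;  [(z - 1)^2] = -1/2;  [(z - 1)^3] = 1/3;  [(z - 1)^4] = -1/4;  [(z - 1)^5] = 1/5.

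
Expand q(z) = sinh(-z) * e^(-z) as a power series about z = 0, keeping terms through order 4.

Multiply the two series term by term and collect like powers.

z^4/3 - 2*z^3/3 + z^2 - z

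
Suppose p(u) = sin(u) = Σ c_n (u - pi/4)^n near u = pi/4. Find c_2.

p(pi/4) = sqrt(2)/2
p′(pi/4) = sqrt(2)/2
p′′(pi/4) = -sqrt(2)/2
So c_2 = p′′(pi/4)/2! = -sqrt(2)/4.

-sqrt(2)/4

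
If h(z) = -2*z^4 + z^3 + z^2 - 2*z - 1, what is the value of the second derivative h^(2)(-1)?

Apply the Taylor formula c_k = f^(k)(a)/k!.
The coefficient of (z + 1)^2 in the expansion is -14, so h′′(-1) = 2! * (-14) = -28.

-28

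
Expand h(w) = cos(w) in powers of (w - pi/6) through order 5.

-(w - pi/6)^5/240 + sqrt(3)*(w - pi/6)^4/48 + (w - pi/6)^3/12 - sqrt(3)*(w - pi/6)^2/4 - (w - pi/6)/2 + sqrt(3)/2

h(pi/6) = sqrt(3)/2
h′(pi/6) = -1/2
h′′(pi/6) = -sqrt(3)/2
h′′′(pi/6) = 1/2
h^(4)(pi/6) = sqrt(3)/2
h^(5)(pi/6) = -1/2
Then c_k = h^(k)(pi/6)/k! gives each Taylor coefficient.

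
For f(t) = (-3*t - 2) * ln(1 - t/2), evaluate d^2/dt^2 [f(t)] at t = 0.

7/2

Distribute the polynomial across the series and collect like powers.
From the series, [t^2] f = 7/4; multiply by 2! = 2 to get 7/2.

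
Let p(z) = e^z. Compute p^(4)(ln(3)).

3

The coefficient of (z - ln(3))^4 in the expansion is 1/8, so p^(4)(ln(3)) = 4! * (1/8) = 3.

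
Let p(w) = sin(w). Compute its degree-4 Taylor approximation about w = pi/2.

(w - pi/2)^4/24 - (w - pi/2)^2/2 + 1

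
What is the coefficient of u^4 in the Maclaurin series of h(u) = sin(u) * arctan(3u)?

-19/2

Write out both Maclaurin series and multiply, keeping only the needed powers.
h(0) = 0
h′(0) = 0
h′′(0) = 6
h′′′(0) = 0
h^(4)(0) = -228
Then c_k = h^(k)(0)/k! gives each Taylor coefficient.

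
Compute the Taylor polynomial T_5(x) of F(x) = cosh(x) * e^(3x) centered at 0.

22*x^5/5 + 17*x^4/3 + 6*x^3 + 5*x^2 + 3*x + 1

Take the Cauchy product of the two expansions.
F(0) = 1
F′(0) = 3
F′′(0) = 10
F′′′(0) = 36
F^(4)(0) = 136
F^(5)(0) = 528
Then c_k = F^(k)(0)/k! gives each Taylor coefficient.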